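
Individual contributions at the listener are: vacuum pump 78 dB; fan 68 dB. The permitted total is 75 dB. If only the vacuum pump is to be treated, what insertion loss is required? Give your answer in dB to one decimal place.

4.0 dB

The untreated sources together contribute 10^(68/10) = 6.310e+06, i.e. 68.00 dB.
To meet 75 dB overall, the treated vacuum pump may contribute at most 10^(75/10) − 6.310e+06 = 2.531e+07, i.e. 74.03 dB.
Required insertion loss = 78 − 74.03 = 3.97 dB.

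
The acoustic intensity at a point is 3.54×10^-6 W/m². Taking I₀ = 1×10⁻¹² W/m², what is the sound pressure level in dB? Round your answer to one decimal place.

65.5 dB

I/I₀ = 3.54×10^-6/10⁻¹² = 3.54×10^6, and L = 10·log₁₀(I/I₀).
L = 10·(0.5490 + 6) = 65.49 dB.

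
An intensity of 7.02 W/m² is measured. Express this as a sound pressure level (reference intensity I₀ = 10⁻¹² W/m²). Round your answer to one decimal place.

L = 10·log₁₀(I/I₀) = 10·log₁₀(7.02/10⁻¹²) = 10·log₁₀(7.02×10^12).
L = 10·(0.8463 + 12) = 128.46 dB.

128.5 dB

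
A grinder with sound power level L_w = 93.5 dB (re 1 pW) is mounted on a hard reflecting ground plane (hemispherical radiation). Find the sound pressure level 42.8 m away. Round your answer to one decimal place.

52.9 dB

L_p = L_w − 10·log₁₀(2π·r²) with r = 42.8 m.
2π·r² = 1.151e+04 m², 10·log₁₀ of that is 40.611 dB.
L_p = 93.5 − 40.611 = 52.89 dB.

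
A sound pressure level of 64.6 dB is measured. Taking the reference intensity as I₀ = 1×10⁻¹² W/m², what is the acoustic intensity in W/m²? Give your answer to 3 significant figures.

2.88e-06 W/m²

I/I₀ = 10^(64.6/10) = 2.884e+06, so I = 2.884e+06 × 10⁻¹² W/m².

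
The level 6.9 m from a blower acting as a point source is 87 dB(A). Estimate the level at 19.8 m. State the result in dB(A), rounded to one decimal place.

For a point source, L₂ = L₁ − 20·log₁₀(r₂/r₁).
L₂ = 87 − 20·log₁₀(19.8/6.9) = 87 − 9.156 = 77.84 dB(A).

77.8 dB(A)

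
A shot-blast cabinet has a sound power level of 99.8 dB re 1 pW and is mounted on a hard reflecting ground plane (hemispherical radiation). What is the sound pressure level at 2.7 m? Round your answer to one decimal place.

83.2 dB

L_p = L_w − 10·log₁₀(2π·r²) with r = 2.7 m.
2π·r² = 45.8 m², 10·log₁₀ of that is 16.609 dB.
L_p = 99.8 − 16.609 = 83.19 dB.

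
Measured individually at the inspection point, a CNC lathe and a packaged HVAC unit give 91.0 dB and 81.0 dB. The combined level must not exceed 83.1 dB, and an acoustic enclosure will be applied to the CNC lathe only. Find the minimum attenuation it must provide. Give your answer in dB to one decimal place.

Everything except the CNC lathe sums to 10^(81.0/10) = 1.259e+08 in linear terms, 81.00 dB.
To meet 83.1 dB overall, the treated CNC lathe may contribute at most 10^(83.1/10) − 1.259e+08 = 7.828e+07, i.e. 78.94 dB.
So the CNC lathe must be reduced from 91.0 to 78.94 dB: IL = 12.06 dB.

12.1 dB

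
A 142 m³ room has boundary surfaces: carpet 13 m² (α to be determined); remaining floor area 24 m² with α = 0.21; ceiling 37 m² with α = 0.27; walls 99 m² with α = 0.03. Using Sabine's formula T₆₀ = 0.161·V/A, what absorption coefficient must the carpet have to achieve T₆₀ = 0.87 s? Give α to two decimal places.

A = 0.161·V/T₆₀ = 0.161·142/0.87 = 26.28 m² sabins.
Absorption from the other surfaces = 24·0.21 + 37·0.27 + 99·0.03 = 18.00 m², so the carpet must supply 8.28 m² over 13 m².
α = 8.28/13 = 0.637.

0.64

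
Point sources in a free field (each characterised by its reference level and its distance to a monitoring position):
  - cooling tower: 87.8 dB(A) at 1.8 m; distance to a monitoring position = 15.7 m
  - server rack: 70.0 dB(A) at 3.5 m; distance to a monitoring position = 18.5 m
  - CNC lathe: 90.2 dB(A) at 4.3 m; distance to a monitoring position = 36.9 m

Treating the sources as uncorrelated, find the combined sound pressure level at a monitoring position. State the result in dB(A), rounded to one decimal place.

Propagate each source to the receiver with L = L_ref − 20·log₁₀(r/r_ref), then add intensities.
cooling tower: 87.8 − 20·log₁₀(15.7/1.8) = 87.8 − 18.81 = 68.99 dB(A).
server rack: 70.0 − 20·log₁₀(18.5/3.5) = 70.0 − 14.46 = 55.54 dB(A).
CNC lathe: 90.2 − 20·log₁₀(36.9/4.3) = 90.2 − 18.67 = 71.53 dB(A).
Σ 10^(L/10) = 2.250e+07 → L_total = 10·log₁₀(2.250e+07) = 73.52 dB(A).

73.5 dB(A)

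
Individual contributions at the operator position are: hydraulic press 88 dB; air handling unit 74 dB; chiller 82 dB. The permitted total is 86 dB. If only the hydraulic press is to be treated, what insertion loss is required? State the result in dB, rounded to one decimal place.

4.7 dB

Fixed contribution from the other sources: Σ 10^(L/10) = 10^(74/10) + 10^(82/10) = 1.836e+08 (82.64 dB).
To meet 86 dB overall, the treated hydraulic press may contribute at most 10^(86/10) − 1.836e+08 = 2.145e+08, i.e. 83.31 dB.
Required insertion loss = 88 − 83.31 = 4.69 dB.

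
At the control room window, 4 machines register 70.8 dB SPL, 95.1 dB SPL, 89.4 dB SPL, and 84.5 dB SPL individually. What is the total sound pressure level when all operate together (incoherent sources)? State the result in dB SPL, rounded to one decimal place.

For uncorrelated sources the intensities add, so convert each level to linear form, sum, and take 10·log₁₀ of the total.
Σ 10^(L/10) = 10^(70.8/10) + 10^(95.1/10) + 10^(89.4/10) + 10^(84.5/10) = 4.401e+09.
L_total = 10·log₁₀(4.401e+09) = 96.44 dB SPL.

96.4 dB SPL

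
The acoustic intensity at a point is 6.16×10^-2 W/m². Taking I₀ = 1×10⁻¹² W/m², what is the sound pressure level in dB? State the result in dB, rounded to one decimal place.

L = 10·log₁₀(I/I₀) = 10·log₁₀(6.16×10^-2/10⁻¹²) = 10·log₁₀(6.16×10^10).
L = 10·(0.7896 + 10) = 107.90 dB.

107.9 dB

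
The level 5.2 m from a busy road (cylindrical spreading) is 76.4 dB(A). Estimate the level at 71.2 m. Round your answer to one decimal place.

Cylindrical spreading from a line source gives a 10·log₁₀(r₂/r₁) drop.
L₂ = 76.4 − 10·log₁₀(71.2/5.2) = 76.4 − 11.365 = 65.04 dB(A).

65.0 dB(A)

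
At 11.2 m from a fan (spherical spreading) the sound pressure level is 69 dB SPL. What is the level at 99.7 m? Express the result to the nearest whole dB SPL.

50 dB SPL

For a point source, L₂ = L₁ − 20·log₁₀(r₂/r₁).
L₂ = 69 − 20·log₁₀(99.7/11.2) = 69 − 18.990 = 50.01 dB SPL.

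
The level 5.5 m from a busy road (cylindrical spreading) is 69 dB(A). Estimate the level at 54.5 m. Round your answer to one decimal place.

Line-source attenuation: ΔL = 10·log₁₀(r₂/r₁) = 10·log₁₀(54.5/5.5) = 9.960 dB.
L₂ = 69 − 10·log₁₀(54.5/5.5) = 69 − 9.960 = 59.04 dB(A).

59.0 dB(A)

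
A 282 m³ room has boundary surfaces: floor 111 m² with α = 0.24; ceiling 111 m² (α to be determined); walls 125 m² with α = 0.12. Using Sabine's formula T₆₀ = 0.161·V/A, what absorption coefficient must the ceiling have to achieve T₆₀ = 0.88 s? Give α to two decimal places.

0.09

From T₆₀ = 0.161·V/A, the target T₆₀ = 0.88 s needs A = 0.161·282/0.88 = 51.59 m².
Absorption from the other surfaces = 111·0.24 + 125·0.12 = 41.64 m², so the ceiling must supply 9.95 m² over 111 m².
α = 9.95/111 = 0.090.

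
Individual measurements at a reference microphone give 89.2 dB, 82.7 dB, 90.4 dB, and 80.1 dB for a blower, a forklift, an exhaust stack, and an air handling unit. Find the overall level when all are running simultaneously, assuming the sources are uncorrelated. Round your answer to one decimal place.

For uncorrelated sources the intensities add, so convert each level to linear form, sum, and take 10·log₁₀ of the total.
Σ 10^(L/10) = 10^(89.2/10) + 10^(82.7/10) + 10^(90.4/10) + 10^(80.1/10) = 2.217e+09.
L_total = 10·log₁₀(2.217e+09) = 93.46 dB.

93.5 dB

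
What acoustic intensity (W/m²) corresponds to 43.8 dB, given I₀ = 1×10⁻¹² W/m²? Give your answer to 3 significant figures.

L = 10·log₁₀(I/I₀) ⇒ I = I₀·10^(L/10) = 10⁻¹² × 10^4.38.

2.40e-08 W/m²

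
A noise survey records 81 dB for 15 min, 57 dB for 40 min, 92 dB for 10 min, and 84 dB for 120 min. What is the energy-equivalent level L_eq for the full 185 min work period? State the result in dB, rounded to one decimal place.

Weight each interval's intensity by its duration and average over T = 185 min:
Σ tᵢ·10^(Lᵢ/10) = 15·10^(81/10) + 40·10^(57/10) + 10·10^(92/10) + 120·10^(84/10) = 4.790e+10.
L_eq = 10·log₁₀(4.790e+10/185) = 84.13 dB.

84.1 dB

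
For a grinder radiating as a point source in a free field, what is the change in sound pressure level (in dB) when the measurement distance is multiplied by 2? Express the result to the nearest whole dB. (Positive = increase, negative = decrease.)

A point source loses 6 dB per doubling of distance; generally ΔL = −20·log₁₀(r₂/r₁).
ΔL = −20·log₁₀(2) = -6.02 dB.

-6 dB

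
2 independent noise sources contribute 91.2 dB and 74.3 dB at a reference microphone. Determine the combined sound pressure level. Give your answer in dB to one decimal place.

91.3 dB

For uncorrelated sources the intensities add, so convert each level to linear form, sum, and take 10·log₁₀ of the total.
Σ 10^(L/10) = 10^(91.2/10) + 10^(74.3/10) = 1.345e+09.
L_total = 10·log₁₀(1.345e+09) = 91.29 dB.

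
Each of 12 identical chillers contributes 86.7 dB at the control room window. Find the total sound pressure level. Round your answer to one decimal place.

97.5 dB

L_total = L₁ + 10·log₁₀ N for N identical incoherent sources.
L_total = 86.7 + 10·log₁₀(12) = 86.7 + 10.792 = 97.49 dB.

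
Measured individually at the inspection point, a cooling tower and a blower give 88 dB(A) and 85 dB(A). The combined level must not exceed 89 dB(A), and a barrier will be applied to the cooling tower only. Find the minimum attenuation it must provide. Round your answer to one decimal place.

Everything except the cooling tower sums to 10^(85/10) = 3.162e+08 in linear terms, 85.00 dB(A).
To meet 89 dB(A) overall, the treated cooling tower may contribute at most 10^(89/10) − 3.162e+08 = 4.781e+08, i.e. 86.80 dB(A).
So the cooling tower must be reduced from 88 to 86.80 dB(A): IL = 1.20 dB.

1.2 dB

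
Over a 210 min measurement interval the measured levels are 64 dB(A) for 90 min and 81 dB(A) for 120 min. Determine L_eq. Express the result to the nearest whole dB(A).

The energy average is taken in the linear domain: L_eq = 10·log₁₀[(Σ tᵢ·10^(Lᵢ/10))/T], T = 210 min.
Σ tᵢ·10^(Lᵢ/10) = 90·10^(64/10) + 120·10^(81/10) = 1.533e+10.
L_eq = 10·log₁₀(1.533e+10/210) = 78.63 dB(A).

79 dB(A)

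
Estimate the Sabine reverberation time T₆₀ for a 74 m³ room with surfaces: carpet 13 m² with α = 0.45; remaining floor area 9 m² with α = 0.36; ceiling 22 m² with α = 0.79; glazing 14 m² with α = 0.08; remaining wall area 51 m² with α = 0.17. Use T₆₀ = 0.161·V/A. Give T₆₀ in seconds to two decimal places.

0.33 s

Total absorption A = 13·0.45 + 9·0.36 + 22·0.79 + 14·0.08 + 51·0.17 = 36.26 m² sabins.
T₆₀ = 0.161·V/A = 0.161·74/36.26 = 0.329 s.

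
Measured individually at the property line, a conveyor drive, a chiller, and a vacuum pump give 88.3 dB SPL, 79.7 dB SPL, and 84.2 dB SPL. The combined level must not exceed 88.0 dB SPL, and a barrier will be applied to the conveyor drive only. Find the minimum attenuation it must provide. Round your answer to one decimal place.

Everything except the conveyor drive sums to 10^(79.7/10) + 10^(84.2/10) = 3.564e+08 in linear terms, 85.52 dB SPL.
The limit corresponds to 10^(88.0/10) = 6.310e+08; subtracting the fixed part leaves 2.746e+08 for the conveyor drive, i.e. 84.39 dB SPL.
So the conveyor drive must be reduced from 88.3 to 84.39 dB SPL: IL = 3.91 dB.

3.9 dB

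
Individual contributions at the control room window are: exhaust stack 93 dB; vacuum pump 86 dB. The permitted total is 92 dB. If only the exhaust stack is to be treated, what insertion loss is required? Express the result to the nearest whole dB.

Fixed contribution from the other source: Σ 10^(L/10) = 10^(86/10) = 3.981e+08 (86.00 dB).
The limit corresponds to 10^(92/10) = 1.585e+09; subtracting the fixed part leaves 1.187e+09 for the exhaust stack, i.e. 90.74 dB.
So the exhaust stack must be reduced from 93 to 90.74 dB: IL = 2.26 dB.

2 dB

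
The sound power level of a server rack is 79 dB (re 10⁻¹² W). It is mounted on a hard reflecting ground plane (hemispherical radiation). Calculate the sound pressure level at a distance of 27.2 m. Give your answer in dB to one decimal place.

The power spreads over a hemisphere of area 2π·r², so L_p = L_w − 10·log₁₀(2π·r²).
2π·r² = 4649 m², 10·log₁₀ of that is 36.673 dB.
L_p = 79 − 36.673 = 42.33 dB.

42.3 dB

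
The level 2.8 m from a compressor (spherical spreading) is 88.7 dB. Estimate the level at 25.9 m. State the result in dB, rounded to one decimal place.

Point-source attenuation: ΔL = 20·log₁₀(r₂/r₁) = 20·log₁₀(25.9/2.8) = 19.323 dB.
L₂ = 88.7 − 20·log₁₀(25.9/2.8) = 88.7 − 19.323 = 69.38 dB.

69.4 dB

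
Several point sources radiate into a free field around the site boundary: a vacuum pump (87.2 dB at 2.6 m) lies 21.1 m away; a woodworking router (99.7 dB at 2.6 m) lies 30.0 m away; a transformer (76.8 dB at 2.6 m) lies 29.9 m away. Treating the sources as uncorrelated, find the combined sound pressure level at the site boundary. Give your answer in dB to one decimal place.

78.9 dB

Propagate each source to the receiver with L = L_ref − 20·log₁₀(r/r_ref), then add intensities.
vacuum pump: 87.2 − 20·log₁₀(21.1/2.6) = 87.2 − 18.19 = 69.01 dB.
woodworking router: 99.7 − 20·log₁₀(30.0/2.6) = 99.7 − 21.24 = 78.46 dB.
transformer: 76.8 − 20·log₁₀(29.9/2.6) = 76.8 − 21.21 = 55.59 dB.
Σ 10^(L/10) = 7.843e+07 → L_total = 10·log₁₀(7.843e+07) = 78.94 dB.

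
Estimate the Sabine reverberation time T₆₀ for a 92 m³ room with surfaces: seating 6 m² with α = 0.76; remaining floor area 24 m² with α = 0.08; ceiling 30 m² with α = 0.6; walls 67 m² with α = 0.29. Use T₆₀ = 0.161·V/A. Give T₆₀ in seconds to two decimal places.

0.34 s

Summing Sᵢαᵢ: 6·0.76 + 24·0.08 + 30·0.6 + 67·0.29 = 43.91 m².
T₆₀ = 0.161 × 92 / 43.91 = 0.337 s.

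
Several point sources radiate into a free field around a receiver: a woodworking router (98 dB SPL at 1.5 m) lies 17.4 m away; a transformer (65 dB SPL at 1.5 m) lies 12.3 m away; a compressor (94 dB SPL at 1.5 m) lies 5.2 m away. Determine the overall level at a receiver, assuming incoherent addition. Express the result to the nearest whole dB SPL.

84 dB SPL

Apply inverse-square spreading to bring every level to the receiver, then sum 10^(L/10).
woodworking router: 98 − 20·log₁₀(17.4/1.5) = 98 − 21.29 = 76.71 dB SPL.
transformer: 65 − 20·log₁₀(12.3/1.5) = 65 − 18.28 = 46.72 dB SPL.
compressor: 94 − 20·log₁₀(5.2/1.5) = 94 − 10.80 = 83.20 dB SPL.
Σ 10^(L/10) = 2.560e+08 → L_total = 10·log₁₀(2.560e+08) = 84.08 dB SPL.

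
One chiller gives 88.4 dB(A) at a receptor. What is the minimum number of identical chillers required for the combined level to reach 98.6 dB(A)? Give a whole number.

11

N identical sources give L₁ + 10·log₁₀ N, so require 10·log₁₀ N ≥ 98.6 − 88.4 = 10.2 dB.
N ≥ 10^(10.2/10) = 10.471, so N = 11.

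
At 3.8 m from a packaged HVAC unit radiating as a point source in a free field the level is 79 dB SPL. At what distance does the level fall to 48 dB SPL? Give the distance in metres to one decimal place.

134.8 m

The 31.0 dB drop corresponds to a distance ratio of 10^(31.0/20) for a point source.
r₂ = 3.8·10^((79−48)/20) = 3.8·10^(31.0/20) = 134.83 m.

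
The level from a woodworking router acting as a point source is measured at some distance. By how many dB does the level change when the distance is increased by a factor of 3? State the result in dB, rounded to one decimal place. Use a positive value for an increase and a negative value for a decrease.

-9.5 dB

A point source loses 6 dB per doubling of distance; generally ΔL = −20·log₁₀(r₂/r₁).
ΔL = −20·log₁₀(3) = -9.54 dB.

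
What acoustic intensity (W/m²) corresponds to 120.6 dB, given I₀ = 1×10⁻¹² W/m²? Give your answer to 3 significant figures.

L = 10·log₁₀(I/I₀) ⇒ I = I₀·10^(L/10) = 10⁻¹² × 10^12.06.

1.15 W/m²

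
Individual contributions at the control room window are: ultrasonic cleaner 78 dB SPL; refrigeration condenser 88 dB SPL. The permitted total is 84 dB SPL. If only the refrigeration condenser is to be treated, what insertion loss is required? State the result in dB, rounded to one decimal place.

5.3 dB

Fixed contribution from the other source: Σ 10^(L/10) = 10^(78/10) = 6.310e+07 (78.00 dB SPL).
To meet 84 dB SPL overall, the treated refrigeration condenser may contribute at most 10^(84/10) − 6.310e+07 = 1.881e+08, i.e. 82.74 dB SPL.
Required insertion loss = 88 − 82.74 = 5.26 dB.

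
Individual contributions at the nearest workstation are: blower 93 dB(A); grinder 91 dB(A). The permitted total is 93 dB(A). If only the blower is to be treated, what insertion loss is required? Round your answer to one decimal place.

4.3 dB

Everything except the blower sums to 10^(91/10) = 1.259e+09 in linear terms, 91.00 dB(A).
To meet 93 dB(A) overall, the treated blower may contribute at most 10^(93/10) − 1.259e+09 = 7.363e+08, i.e. 88.67 dB(A).
Required insertion loss = 93 − 88.67 = 4.33 dB.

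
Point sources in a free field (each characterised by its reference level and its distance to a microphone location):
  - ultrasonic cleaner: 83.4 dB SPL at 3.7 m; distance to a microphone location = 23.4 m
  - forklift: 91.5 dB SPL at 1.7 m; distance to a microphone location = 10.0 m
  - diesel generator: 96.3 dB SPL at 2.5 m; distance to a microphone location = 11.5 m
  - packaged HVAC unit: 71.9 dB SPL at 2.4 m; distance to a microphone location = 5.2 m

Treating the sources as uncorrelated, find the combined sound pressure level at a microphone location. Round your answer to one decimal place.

Apply inverse-square spreading to bring every level to the receiver, then sum 10^(L/10).
ultrasonic cleaner: 83.4 − 20·log₁₀(23.4/3.7) = 83.4 − 16.02 = 67.38 dB SPL.
forklift: 91.5 − 20·log₁₀(10.0/1.7) = 91.5 − 15.39 = 76.11 dB SPL.
diesel generator: 96.3 − 20·log₁₀(11.5/2.5) = 96.3 − 13.26 = 83.04 dB SPL.
packaged HVAC unit: 71.9 − 20·log₁₀(5.2/2.4) = 71.9 − 6.72 = 65.18 dB SPL.
Σ 10^(L/10) = 2.512e+08 → L_total = 10·log₁₀(2.512e+08) = 84.00 dB SPL.

84.0 dB SPL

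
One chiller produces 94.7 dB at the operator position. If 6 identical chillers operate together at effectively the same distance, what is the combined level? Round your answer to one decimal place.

N identical incoherent sources raise the level by 10·log₁₀ N.
L_total = 94.7 + 10·log₁₀(6) = 94.7 + 7.782 = 102.48 dB.

102.5 dB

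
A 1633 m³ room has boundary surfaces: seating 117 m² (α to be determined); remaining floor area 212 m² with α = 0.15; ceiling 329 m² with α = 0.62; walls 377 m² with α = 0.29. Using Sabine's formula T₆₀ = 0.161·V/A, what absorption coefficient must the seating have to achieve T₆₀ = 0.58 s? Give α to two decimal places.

A = 0.161·V/T₆₀ = 0.161·1633/0.58 = 453.30 m² sabins.
Absorption from the other surfaces = 212·0.15 + 329·0.62 + 377·0.29 = 345.11 m², so the seating must supply 108.19 m² over 117 m².
α = 108.19/117 = 0.925.

0.92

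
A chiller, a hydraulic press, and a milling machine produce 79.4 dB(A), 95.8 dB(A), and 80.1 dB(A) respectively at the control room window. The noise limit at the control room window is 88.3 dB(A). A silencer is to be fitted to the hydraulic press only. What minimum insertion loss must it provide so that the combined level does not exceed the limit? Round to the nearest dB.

The untreated sources together contribute 10^(79.4/10) + 10^(80.1/10) = 1.894e+08, i.e. 82.77 dB(A).
To meet 88.3 dB(A) overall, the treated hydraulic press may contribute at most 10^(88.3/10) − 1.894e+08 = 4.867e+08, i.e. 86.87 dB(A).
Required insertion loss = 95.8 − 86.87 = 8.93 dB.

9 dB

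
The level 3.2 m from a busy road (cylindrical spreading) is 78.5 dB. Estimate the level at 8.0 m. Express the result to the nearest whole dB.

75 dB

Cylindrical spreading from a line source gives a 10·log₁₀(r₂/r₁) drop.
L₂ = 78.5 − 10·log₁₀(8.0/3.2) = 78.5 − 3.979 = 74.52 dB.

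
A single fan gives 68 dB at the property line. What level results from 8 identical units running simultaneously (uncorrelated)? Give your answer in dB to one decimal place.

L_total = L₁ + 10·log₁₀ N for N identical incoherent sources.
L_total = 68 + 10·log₁₀(8) = 68 + 9.031 = 77.03 dB.

77.0 dB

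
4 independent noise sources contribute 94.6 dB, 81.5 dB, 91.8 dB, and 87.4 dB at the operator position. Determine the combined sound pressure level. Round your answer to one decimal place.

Incoherent sources combine by intensity addition: L_total = 10·log₁₀(Σ 10^(L_i/10)).
Σ 10^(L/10) = 10^(94.6/10) + 10^(81.5/10) + 10^(91.8/10) + 10^(87.4/10) = 5.088e+09.
L_total = 10·log₁₀(5.088e+09) = 97.07 dB.

97.1 dB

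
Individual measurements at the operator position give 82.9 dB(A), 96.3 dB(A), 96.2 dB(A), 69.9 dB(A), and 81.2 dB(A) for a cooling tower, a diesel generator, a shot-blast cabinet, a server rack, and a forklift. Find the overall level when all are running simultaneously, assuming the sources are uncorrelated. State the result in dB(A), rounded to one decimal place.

For uncorrelated sources the intensities add, so convert each level to linear form, sum, and take 10·log₁₀ of the total.
Σ 10^(L/10) = 10^(82.9/10) + 10^(96.3/10) + 10^(96.2/10) + 10^(69.9/10) + 10^(81.2/10) = 8.771e+09.
L_total = 10·log₁₀(8.771e+09) = 99.43 dB(A).

99.4 dB(A)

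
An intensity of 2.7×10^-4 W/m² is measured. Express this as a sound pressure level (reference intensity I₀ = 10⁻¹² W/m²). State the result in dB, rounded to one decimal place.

L = 10·log₁₀(I/I₀) = 10·log₁₀(2.7×10^-4/10⁻¹²) = 10·log₁₀(2.7×10^8).
L = 10·(0.4314 + 8) = 84.31 dB.

84.3 dB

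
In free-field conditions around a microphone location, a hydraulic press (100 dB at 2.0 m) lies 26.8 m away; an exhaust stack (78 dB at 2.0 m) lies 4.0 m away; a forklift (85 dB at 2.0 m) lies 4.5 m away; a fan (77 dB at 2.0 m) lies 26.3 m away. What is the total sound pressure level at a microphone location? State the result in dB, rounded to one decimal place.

81.3 dB

First find each source's level at the receiver (point-source: −20·log₁₀(r/r_ref)), then combine on an intensity basis.
hydraulic press: 100 − 20·log₁₀(26.8/2.0) = 100 − 22.54 = 77.46 dB.
exhaust stack: 78 − 20·log₁₀(4.0/2.0) = 78 − 6.02 = 71.98 dB.
forklift: 85 − 20·log₁₀(4.5/2.0) = 85 − 7.04 = 77.96 dB.
fan: 77 − 20·log₁₀(26.3/2.0) = 77 − 22.38 = 54.62 dB.
Σ 10^(L/10) = 1.342e+08 → L_total = 10·log₁₀(1.342e+08) = 81.28 dB.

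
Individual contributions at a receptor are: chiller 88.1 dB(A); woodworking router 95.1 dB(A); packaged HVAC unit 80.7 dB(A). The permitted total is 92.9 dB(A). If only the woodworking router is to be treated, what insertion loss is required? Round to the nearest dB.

Fixed contribution from the other sources: Σ 10^(L/10) = 10^(88.1/10) + 10^(80.7/10) = 7.631e+08 (88.83 dB(A)).
To meet 92.9 dB(A) overall, the treated woodworking router may contribute at most 10^(92.9/10) − 7.631e+08 = 1.187e+09, i.e. 90.74 dB(A).
Required insertion loss = 95.1 − 90.74 = 4.36 dB.

4 dB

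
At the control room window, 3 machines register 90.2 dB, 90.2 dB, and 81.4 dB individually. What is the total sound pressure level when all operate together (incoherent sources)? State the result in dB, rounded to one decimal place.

93.5 dB

Incoherent sources combine by intensity addition: L_total = 10·log₁₀(Σ 10^(L_i/10)).
Σ 10^(L/10) = 10^(90.2/10) + 10^(90.2/10) + 10^(81.4/10) = 2.232e+09.
L_total = 10·log₁₀(2.232e+09) = 93.49 dB.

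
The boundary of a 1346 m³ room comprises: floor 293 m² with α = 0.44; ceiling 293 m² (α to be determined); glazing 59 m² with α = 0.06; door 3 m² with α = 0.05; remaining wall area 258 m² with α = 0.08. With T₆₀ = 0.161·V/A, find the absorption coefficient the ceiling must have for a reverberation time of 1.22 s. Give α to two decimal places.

Required total absorption A = 0.161·1346/1.22 = 177.63 m².
Absorption from the other surfaces = 293·0.44 + 59·0.06 + 3·0.05 + 258·0.08 = 153.25 m², so the ceiling must supply 24.38 m² over 293 m².
α = 24.38/293 = 0.083.

0.08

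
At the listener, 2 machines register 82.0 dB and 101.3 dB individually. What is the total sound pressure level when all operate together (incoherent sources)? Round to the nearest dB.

101 dB

For uncorrelated sources the intensities add, so convert each level to linear form, sum, and take 10·log₁₀ of the total.
Σ 10^(L/10) = 10^(82.0/10) + 10^(101.3/10) = 1.365e+10.
L_total = 10·log₁₀(1.365e+10) = 101.35 dB.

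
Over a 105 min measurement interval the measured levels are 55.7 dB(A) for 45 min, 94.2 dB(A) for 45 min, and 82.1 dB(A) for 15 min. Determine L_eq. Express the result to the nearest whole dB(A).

91 dB(A)

L_eq = 10·log₁₀[(1/T)·Σ tᵢ·10^(Lᵢ/10)] with T = 105 min.
Σ tᵢ·10^(Lᵢ/10) = 45·10^(55.7/10) + 45·10^(94.2/10) + 15·10^(82.1/10) = 1.208e+11.
L_eq = 10·log₁₀(1.208e+11/105) = 90.61 dB(A).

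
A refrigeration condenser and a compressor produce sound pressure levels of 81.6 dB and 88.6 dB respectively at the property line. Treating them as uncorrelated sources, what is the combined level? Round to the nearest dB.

89 dB

Incoherent sources combine by intensity addition: L_total = 10·log₁₀(Σ 10^(L_i/10)).
Σ 10^(L/10) = 10^(81.6/10) + 10^(88.6/10) = 8.690e+08.
L_total = 10·log₁₀(8.690e+08) = 89.39 dB.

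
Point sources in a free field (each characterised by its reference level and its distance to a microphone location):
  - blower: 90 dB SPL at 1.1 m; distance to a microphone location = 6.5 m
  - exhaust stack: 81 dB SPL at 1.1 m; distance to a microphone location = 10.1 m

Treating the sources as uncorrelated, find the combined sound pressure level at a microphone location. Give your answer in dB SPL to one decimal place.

First find each source's level at the receiver (point-source: −20·log₁₀(r/r_ref)), then combine on an intensity basis.
blower: 90 − 20·log₁₀(6.5/1.1) = 90 − 15.43 = 74.57 dB SPL.
exhaust stack: 81 − 20·log₁₀(10.1/1.1) = 81 − 19.26 = 61.74 dB SPL.
Σ 10^(L/10) = 3.013e+07 → L_total = 10·log₁₀(3.013e+07) = 74.79 dB SPL.

74.8 dB SPL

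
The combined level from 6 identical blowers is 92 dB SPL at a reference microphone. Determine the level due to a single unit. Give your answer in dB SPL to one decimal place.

84.2 dB SPL

6 equal contributions raise the level by 10·log₁₀ 6 = 7.782 dB, so each unit alone gives 92 − 7.782.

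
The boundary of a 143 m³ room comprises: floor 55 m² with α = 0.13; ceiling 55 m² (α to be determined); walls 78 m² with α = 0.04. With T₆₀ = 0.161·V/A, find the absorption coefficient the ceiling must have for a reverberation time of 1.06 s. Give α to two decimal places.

0.21

Required total absorption A = 0.161·143/1.06 = 21.72 m².
Absorption from the other surfaces = 55·0.13 + 78·0.04 = 10.27 m², so the ceiling must supply 11.45 m² over 55 m².
α = 11.45/55 = 0.208.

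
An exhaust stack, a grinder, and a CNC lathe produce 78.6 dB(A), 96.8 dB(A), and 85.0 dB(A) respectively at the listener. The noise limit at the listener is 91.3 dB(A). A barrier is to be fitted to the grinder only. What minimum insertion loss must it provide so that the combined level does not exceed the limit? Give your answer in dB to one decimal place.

Fixed contribution from the other sources: Σ 10^(L/10) = 10^(78.6/10) + 10^(85.0/10) = 3.887e+08 (85.90 dB(A)).
The limit corresponds to 10^(91.3/10) = 1.349e+09; subtracting the fixed part leaves 9.603e+08 for the grinder, i.e. 89.82 dB(A).
So the grinder must be reduced from 96.8 to 89.82 dB(A): IL = 6.98 dB.

7.0 dB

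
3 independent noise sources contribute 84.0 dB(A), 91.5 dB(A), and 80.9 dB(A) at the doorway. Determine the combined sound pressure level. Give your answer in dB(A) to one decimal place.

For uncorrelated sources the intensities add, so convert each level to linear form, sum, and take 10·log₁₀ of the total.
Σ 10^(L/10) = 10^(84.0/10) + 10^(91.5/10) + 10^(80.9/10) = 1.787e+09.
L_total = 10·log₁₀(1.787e+09) = 92.52 dB(A).

92.5 dB(A)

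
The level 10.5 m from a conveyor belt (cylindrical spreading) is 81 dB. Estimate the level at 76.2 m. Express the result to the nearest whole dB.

Line-source attenuation: ΔL = 10·log₁₀(r₂/r₁) = 10·log₁₀(76.2/10.5) = 8.608 dB.
L₂ = 81 − 10·log₁₀(76.2/10.5) = 81 − 8.608 = 72.39 dB.

72 dB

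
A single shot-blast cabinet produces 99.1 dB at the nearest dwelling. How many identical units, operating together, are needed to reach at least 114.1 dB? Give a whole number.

32

N identical sources give L₁ + 10·log₁₀ N, so require 10·log₁₀ N ≥ 114.1 − 99.1 = 15.0 dB.
N ≥ 10^(15.0/10) = 31.623, so N = 32.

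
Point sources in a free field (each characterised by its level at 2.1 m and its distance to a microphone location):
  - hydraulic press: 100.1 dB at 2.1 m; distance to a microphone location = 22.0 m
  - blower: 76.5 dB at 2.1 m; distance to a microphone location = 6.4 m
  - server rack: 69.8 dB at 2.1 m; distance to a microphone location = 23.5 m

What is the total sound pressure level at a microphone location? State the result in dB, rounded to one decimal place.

79.9 dB

First find each source's level at the receiver (point-source: −20·log₁₀(r/r_ref)), then combine on an intensity basis.
hydraulic press: 100.1 − 20·log₁₀(22.0/2.1) = 100.1 − 20.40 = 79.70 dB.
blower: 76.5 − 20·log₁₀(6.4/2.1) = 76.5 − 9.68 = 66.82 dB.
server rack: 69.8 − 20·log₁₀(23.5/2.1) = 69.8 − 20.98 = 48.82 dB.
Σ 10^(L/10) = 9.812e+07 → L_total = 10·log₁₀(9.812e+07) = 79.92 dB.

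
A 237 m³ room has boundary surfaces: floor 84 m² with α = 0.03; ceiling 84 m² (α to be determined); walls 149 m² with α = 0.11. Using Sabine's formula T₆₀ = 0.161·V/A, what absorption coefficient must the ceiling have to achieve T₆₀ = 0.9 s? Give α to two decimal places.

0.28

Required total absorption A = 0.161·237/0.9 = 42.40 m².
Absorption from the other surfaces = 84·0.03 + 149·0.11 = 18.91 m², so the ceiling must supply 23.49 m² over 84 m².
α = 23.49/84 = 0.280.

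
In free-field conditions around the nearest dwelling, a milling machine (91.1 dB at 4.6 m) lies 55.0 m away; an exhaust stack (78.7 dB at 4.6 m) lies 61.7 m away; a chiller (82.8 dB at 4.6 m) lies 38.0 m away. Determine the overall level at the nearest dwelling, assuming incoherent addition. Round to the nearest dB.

71 dB

First find each source's level at the receiver (point-source: −20·log₁₀(r/r_ref)), then combine on an intensity basis.
milling machine: 91.1 − 20·log₁₀(55.0/4.6) = 91.1 − 21.55 = 69.55 dB.
exhaust stack: 78.7 − 20·log₁₀(61.7/4.6) = 78.7 − 22.55 = 56.15 dB.
chiller: 82.8 − 20·log₁₀(38.0/4.6) = 82.8 − 18.34 = 64.46 dB.
Σ 10^(L/10) = 1.222e+07 → L_total = 10·log₁₀(1.222e+07) = 70.87 dB.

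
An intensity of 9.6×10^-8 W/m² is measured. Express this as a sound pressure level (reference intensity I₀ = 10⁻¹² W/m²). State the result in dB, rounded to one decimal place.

49.8 dB

I/I₀ = 9.6×10^-8/10⁻¹² = 9.6×10^4, and L = 10·log₁₀(I/I₀).
L = 10·(0.9823 + 4) = 49.82 dB.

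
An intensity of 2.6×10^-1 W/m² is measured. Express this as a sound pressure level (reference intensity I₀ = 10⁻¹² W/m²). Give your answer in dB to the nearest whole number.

114 dB

Dividing by I₀ shifts the exponent by 12: I/I₀ = 2.6×10^11.
L = 10·(0.4150 + 11) = 114.15 dB.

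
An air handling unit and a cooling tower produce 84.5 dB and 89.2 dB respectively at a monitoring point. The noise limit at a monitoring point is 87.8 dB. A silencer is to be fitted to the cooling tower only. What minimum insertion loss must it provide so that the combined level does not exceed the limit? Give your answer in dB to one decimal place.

4.1 dB

The untreated sources together contribute 10^(84.5/10) = 2.818e+08, i.e. 84.50 dB.
To meet 87.8 dB overall, the treated cooling tower may contribute at most 10^(87.8/10) − 2.818e+08 = 3.207e+08, i.e. 85.06 dB.
Required insertion loss = 89.2 − 85.06 = 4.14 dB.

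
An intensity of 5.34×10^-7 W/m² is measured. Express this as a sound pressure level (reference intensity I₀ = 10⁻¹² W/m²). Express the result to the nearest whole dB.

57 dB

I/I₀ = 5.34×10^-7/10⁻¹² = 5.34×10^5, and L = 10·log₁₀(I/I₀).
L = 10·(0.7275 + 5) = 57.28 dB.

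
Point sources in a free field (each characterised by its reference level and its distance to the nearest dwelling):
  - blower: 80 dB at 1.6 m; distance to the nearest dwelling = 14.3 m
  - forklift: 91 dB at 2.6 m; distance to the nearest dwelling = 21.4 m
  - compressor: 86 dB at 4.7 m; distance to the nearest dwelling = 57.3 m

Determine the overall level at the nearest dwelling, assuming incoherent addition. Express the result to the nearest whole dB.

74 dB

Propagate each source to the receiver with L = L_ref − 20·log₁₀(r/r_ref), then add intensities.
blower: 80 − 20·log₁₀(14.3/1.6) = 80 − 19.02 = 60.98 dB.
forklift: 91 − 20·log₁₀(21.4/2.6) = 91 − 18.31 = 72.69 dB.
compressor: 86 − 20·log₁₀(57.3/4.7) = 86 − 21.72 = 64.28 dB.
Σ 10^(L/10) = 2.251e+07 → L_total = 10·log₁₀(2.251e+07) = 73.52 dB.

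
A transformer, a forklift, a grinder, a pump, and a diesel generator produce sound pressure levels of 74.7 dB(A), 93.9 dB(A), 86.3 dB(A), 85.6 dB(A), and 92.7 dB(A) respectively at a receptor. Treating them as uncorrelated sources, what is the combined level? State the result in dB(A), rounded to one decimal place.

97.1 dB(A)

For uncorrelated sources the intensities add, so convert each level to linear form, sum, and take 10·log₁₀ of the total.
Σ 10^(L/10) = 10^(74.7/10) + 10^(93.9/10) + 10^(86.3/10) + 10^(85.6/10) + 10^(92.7/10) = 5.136e+09.
L_total = 10·log₁₀(5.136e+09) = 97.11 dB(A).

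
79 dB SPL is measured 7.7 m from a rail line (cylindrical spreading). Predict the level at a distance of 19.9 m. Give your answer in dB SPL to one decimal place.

For a line source, L₂ = L₁ − 10·log₁₀(r₂/r₁).
L₂ = 79 − 10·log₁₀(19.9/7.7) = 79 − 4.124 = 74.88 dB SPL.

74.9 dB SPL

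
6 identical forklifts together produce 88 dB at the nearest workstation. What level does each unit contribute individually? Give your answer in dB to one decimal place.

Dividing the total intensity by 6 lowers the level by 10·log₁₀ 6 = 7.782 dB: L₁ = 88 − 7.782.

80.2 dB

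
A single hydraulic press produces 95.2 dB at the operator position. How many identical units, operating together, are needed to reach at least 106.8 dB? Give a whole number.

15

N identical sources give L₁ + 10·log₁₀ N, so require 10·log₁₀ N ≥ 106.8 − 95.2 = 11.6 dB.
N ≥ 10^(11.6/10) = 14.454, so N = 15.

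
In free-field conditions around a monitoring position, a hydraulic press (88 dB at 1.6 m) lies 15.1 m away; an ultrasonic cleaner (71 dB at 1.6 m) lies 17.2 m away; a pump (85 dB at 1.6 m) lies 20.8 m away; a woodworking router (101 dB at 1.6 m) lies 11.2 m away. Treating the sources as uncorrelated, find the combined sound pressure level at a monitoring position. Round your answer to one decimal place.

84.2 dB

Propagate each source to the receiver with L = L_ref − 20·log₁₀(r/r_ref), then add intensities.
hydraulic press: 88 − 20·log₁₀(15.1/1.6) = 88 − 19.50 = 68.50 dB.
ultrasonic cleaner: 71 − 20·log₁₀(17.2/1.6) = 71 − 20.63 = 50.37 dB.
pump: 85 − 20·log₁₀(20.8/1.6) = 85 − 22.28 = 62.72 dB.
woodworking router: 101 − 20·log₁₀(11.2/1.6) = 101 − 16.90 = 84.10 dB.
Σ 10^(L/10) = 2.660e+08 → L_total = 10·log₁₀(2.660e+08) = 84.25 dB.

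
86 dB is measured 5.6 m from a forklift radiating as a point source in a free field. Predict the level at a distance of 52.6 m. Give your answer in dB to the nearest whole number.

For a point source, L₂ = L₁ − 20·log₁₀(r₂/r₁).
L₂ = 86 − 20·log₁₀(52.6/5.6) = 86 − 19.456 = 66.54 dB.

67 dB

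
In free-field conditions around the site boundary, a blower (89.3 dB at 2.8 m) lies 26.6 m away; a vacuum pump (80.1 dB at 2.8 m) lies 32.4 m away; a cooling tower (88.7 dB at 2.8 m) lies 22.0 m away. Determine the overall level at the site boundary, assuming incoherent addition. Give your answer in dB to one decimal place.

73.5 dB

Apply inverse-square spreading to bring every level to the receiver, then sum 10^(L/10).
blower: 89.3 − 20·log₁₀(26.6/2.8) = 89.3 − 19.55 = 69.75 dB.
vacuum pump: 80.1 − 20·log₁₀(32.4/2.8) = 80.1 − 21.27 = 58.83 dB.
cooling tower: 88.7 − 20·log₁₀(22.0/2.8) = 88.7 − 17.91 = 70.79 dB.
Σ 10^(L/10) = 2.220e+07 → L_total = 10·log₁₀(2.220e+07) = 73.46 dB.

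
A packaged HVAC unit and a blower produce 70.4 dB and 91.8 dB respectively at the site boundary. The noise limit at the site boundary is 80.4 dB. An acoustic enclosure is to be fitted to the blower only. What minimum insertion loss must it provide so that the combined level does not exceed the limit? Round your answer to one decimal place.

11.9 dB

The untreated sources together contribute 10^(70.4/10) = 1.096e+07, i.e. 70.40 dB.
The limit corresponds to 10^(80.4/10) = 1.096e+08; subtracting the fixed part leaves 9.868e+07 for the blower, i.e. 79.94 dB.
So the blower must be reduced from 91.8 to 79.94 dB: IL = 11.86 dB.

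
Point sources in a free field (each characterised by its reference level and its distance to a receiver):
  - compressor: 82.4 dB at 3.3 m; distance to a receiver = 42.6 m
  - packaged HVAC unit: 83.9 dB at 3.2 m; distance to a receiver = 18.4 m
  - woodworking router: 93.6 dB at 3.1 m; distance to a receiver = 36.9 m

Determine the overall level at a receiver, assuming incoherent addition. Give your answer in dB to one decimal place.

73.9 dB

Propagate each source to the receiver with L = L_ref − 20·log₁₀(r/r_ref), then add intensities.
compressor: 82.4 − 20·log₁₀(42.6/3.3) = 82.4 − 22.22 = 60.18 dB.
packaged HVAC unit: 83.9 − 20·log₁₀(18.4/3.2) = 83.9 − 15.19 = 68.71 dB.
woodworking router: 93.6 − 20·log₁₀(36.9/3.1) = 93.6 − 21.51 = 72.09 dB.
Σ 10^(L/10) = 2.464e+07 → L_total = 10·log₁₀(2.464e+07) = 73.92 dB.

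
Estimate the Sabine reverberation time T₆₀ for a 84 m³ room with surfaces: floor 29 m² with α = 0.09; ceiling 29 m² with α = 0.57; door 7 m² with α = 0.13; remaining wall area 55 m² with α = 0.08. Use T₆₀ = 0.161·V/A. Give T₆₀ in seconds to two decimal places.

A = Σ Sᵢαᵢ = 29·0.09 + 29·0.57 + 7·0.13 + 55·0.08 = 24.45 m².
T₆₀ = 0.161 × 84 / 24.45 = 0.553 s.

0.55 s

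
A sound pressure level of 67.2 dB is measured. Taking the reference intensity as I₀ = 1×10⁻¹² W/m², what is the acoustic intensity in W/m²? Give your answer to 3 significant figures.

I/I₀ = 10^(67.2/10) = 5.248e+06, so I = 5.248e+06 × 10⁻¹² W/m².

5.25e-06 W/m²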